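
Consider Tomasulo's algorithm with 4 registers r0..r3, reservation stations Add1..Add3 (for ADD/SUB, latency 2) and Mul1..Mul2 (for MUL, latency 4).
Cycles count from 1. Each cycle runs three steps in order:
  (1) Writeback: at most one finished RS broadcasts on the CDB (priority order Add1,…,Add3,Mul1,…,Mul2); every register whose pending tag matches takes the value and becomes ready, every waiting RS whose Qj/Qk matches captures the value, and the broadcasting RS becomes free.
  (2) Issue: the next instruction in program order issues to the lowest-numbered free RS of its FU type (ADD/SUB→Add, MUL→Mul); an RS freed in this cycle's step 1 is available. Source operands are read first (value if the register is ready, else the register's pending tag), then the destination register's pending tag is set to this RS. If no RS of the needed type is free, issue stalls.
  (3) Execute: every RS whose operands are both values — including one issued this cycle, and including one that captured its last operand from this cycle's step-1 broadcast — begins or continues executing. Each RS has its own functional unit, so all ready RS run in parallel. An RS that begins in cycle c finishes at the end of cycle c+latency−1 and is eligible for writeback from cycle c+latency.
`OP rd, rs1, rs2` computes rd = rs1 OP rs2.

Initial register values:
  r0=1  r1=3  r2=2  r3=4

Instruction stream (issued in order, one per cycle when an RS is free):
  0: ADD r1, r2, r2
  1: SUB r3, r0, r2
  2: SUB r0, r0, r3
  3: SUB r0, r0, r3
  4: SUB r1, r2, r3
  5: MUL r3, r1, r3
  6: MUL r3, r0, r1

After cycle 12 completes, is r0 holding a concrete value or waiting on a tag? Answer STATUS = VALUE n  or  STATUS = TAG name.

STATUS = VALUE 3

cycle 1: issue ADD r1<-Add1 // r0:1,r1:Add1,r2:2,r3:4
cycle 2: issue SUB r3<-Add2 // r0:1,r1:Add1,r2:2,r3:Add2
cycle 3: CDB Add1=4; issue SUB r0<-Add1 // r0:Add1,r1:4,r2:2,r3:Add2
cycle 4: CDB Add2=-1; issue SUB r0<-Add2 // r0:Add2,r1:4,r2:2,r3:-1
cycle 5: issue SUB r1<-Add3 // r0:Add2,r1:Add3,r2:2,r3:-1
cycle 6: CDB Add1=2; issue MUL r3<-Mul1 // r0:Add2,r1:Add3,r2:2,r3:Mul1
cycle 7: CDB Add3=3; issue MUL r3<-Mul2 // r0:Add2,r1:3,r2:2,r3:Mul2
cycle 8: CDB Add2=3 // r0:3,r1:3,r2:2,r3:Mul2
cycle 9: - // r0:3,r1:3,r2:2,r3:Mul2
cycle 10: - // r0:3,r1:3,r2:2,r3:Mul2
cycle 11: CDB Mul1=-3 // r0:3,r1:3,r2:2,r3:Mul2
cycle 12: CDB Mul2=9 // r0:3,r1:3,r2:2,r3:9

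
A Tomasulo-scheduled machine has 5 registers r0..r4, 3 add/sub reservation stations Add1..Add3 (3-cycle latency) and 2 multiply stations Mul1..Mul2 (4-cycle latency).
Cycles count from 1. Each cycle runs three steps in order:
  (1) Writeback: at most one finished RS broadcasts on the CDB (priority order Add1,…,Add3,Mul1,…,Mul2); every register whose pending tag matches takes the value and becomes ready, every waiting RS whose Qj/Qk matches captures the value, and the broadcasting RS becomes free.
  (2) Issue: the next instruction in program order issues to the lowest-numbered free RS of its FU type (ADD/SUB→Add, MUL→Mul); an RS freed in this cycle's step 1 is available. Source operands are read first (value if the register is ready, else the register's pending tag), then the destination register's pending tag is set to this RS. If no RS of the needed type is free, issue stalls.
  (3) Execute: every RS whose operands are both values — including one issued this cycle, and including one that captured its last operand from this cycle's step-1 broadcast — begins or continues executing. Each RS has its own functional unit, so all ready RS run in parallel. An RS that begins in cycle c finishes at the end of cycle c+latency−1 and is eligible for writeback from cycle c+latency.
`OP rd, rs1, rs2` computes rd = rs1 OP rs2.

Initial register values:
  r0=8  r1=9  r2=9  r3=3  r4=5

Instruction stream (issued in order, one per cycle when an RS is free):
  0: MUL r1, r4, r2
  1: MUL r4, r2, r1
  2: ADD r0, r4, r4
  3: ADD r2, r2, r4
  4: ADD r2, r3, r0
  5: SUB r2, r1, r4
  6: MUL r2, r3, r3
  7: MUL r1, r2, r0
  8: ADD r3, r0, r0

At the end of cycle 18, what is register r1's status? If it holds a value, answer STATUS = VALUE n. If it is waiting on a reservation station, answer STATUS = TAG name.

c1: issue MUL r1<-Mul1 | r0:8,r1:Mul1,r2:9,r3:3,r4:5
c2: issue MUL r4<-Mul2 | r0:8,r1:Mul1,r2:9,r3:3,r4:Mul2
c3: issue ADD r0<-Add1 | r0:Add1,r1:Mul1,r2:9,r3:3,r4:Mul2
c4: issue ADD r2<-Add2 | r0:Add1,r1:Mul1,r2:Add2,r3:3,r4:Mul2
c5: CDB Mul1=45; issue ADD r2<-Add3 | r0:Add1,r1:45,r2:Add3,r3:3,r4:Mul2
c6: stall | r0:Add1,r1:45,r2:Add3,r3:3,r4:Mul2
c7: stall | r0:Add1,r1:45,r2:Add3,r3:3,r4:Mul2
c8: stall | r0:Add1,r1:45,r2:Add3,r3:3,r4:Mul2
c9: CDB Mul2=405; stall | r0:Add1,r1:45,r2:Add3,r3:3,r4:405
c10: stall | r0:Add1,r1:45,r2:Add3,r3:3,r4:405
c11: stall | r0:Add1,r1:45,r2:Add3,r3:3,r4:405
c12: CDB Add1=810; issue SUB r2<-Add1 | r0:810,r1:45,r2:Add1,r3:3,r4:405
c13: CDB Add2=414; issue MUL r2<-Mul1 | r0:810,r1:45,r2:Mul1,r3:3,r4:405
c14: issue MUL r1<-Mul2 | r0:810,r1:Mul2,r2:Mul1,r3:3,r4:405
c15: CDB Add1=-360; issue ADD r3<-Add1 | r0:810,r1:Mul2,r2:Mul1,r3:Add1,r4:405
c16: CDB Add3=813 | r0:810,r1:Mul2,r2:Mul1,r3:Add1,r4:405
c17: CDB Mul1=9 | r0:810,r1:Mul2,r2:9,r3:Add1,r4:405
c18: CDB Add1=1620 | r0:810,r1:Mul2,r2:9,r3:1620,r4:405

STATUS = TAG Mul2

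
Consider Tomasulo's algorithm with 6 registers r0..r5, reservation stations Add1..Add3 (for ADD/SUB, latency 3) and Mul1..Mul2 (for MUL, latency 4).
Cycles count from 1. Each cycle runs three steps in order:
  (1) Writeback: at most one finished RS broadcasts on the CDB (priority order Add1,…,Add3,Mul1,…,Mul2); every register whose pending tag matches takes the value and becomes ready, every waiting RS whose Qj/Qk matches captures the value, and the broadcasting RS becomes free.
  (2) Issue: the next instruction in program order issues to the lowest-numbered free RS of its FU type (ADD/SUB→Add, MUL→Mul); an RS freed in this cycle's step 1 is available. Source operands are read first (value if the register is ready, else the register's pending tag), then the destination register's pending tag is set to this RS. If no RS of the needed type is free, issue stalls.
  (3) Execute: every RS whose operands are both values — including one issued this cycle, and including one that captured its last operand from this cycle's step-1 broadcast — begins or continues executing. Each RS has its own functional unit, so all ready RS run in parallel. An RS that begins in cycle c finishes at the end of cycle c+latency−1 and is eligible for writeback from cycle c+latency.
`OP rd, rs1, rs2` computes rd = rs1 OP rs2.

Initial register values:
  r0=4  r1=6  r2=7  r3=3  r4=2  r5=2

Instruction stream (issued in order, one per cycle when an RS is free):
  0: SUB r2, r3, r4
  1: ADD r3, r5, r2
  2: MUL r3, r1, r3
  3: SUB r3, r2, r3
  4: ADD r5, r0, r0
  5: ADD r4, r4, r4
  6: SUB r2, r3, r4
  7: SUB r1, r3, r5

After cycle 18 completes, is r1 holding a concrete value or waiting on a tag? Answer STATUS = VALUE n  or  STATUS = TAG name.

STATUS = VALUE -25

  c1: issue SUB r2<-Add1  regs: r0:4,r1:6,r2:Add1,r3:3,r4:2,r5:2
  c2: issue ADD r3<-Add2  regs: r0:4,r1:6,r2:Add1,r3:Add2,r4:2,r5:2
  c3: issue MUL r3<-Mul1  regs: r0:4,r1:6,r2:Add1,r3:Mul1,r4:2,r5:2
  c4: CDB Add1=1; issue SUB r3<-Add1  regs: r0:4,r1:6,r2:1,r3:Add1,r4:2,r5:2
  c5: issue ADD r5<-Add3  regs: r0:4,r1:6,r2:1,r3:Add1,r4:2,r5:Add3
  c6: stall  regs: r0:4,r1:6,r2:1,r3:Add1,r4:2,r5:Add3
  c7: CDB Add2=3; issue ADD r4<-Add2  regs: r0:4,r1:6,r2:1,r3:Add1,r4:Add2,r5:Add3
  c8: CDB Add3=8; issue SUB r2<-Add3  regs: r0:4,r1:6,r2:Add3,r3:Add1,r4:Add2,r5:8
  c9: stall  regs: r0:4,r1:6,r2:Add3,r3:Add1,r4:Add2,r5:8
  c10: CDB Add2=4; issue SUB r1<-Add2  regs: r0:4,r1:Add2,r2:Add3,r3:Add1,r4:4,r5:8
  c11: CDB Mul1=18  regs: r0:4,r1:Add2,r2:Add3,r3:Add1,r4:4,r5:8
  c12: -  regs: r0:4,r1:Add2,r2:Add3,r3:Add1,r4:4,r5:8
  c13: -  regs: r0:4,r1:Add2,r2:Add3,r3:Add1,r4:4,r5:8
  c14: CDB Add1=-17  regs: r0:4,r1:Add2,r2:Add3,r3:-17,r4:4,r5:8
  c15: -  regs: r0:4,r1:Add2,r2:Add3,r3:-17,r4:4,r5:8
  c16: -  regs: r0:4,r1:Add2,r2:Add3,r3:-17,r4:4,r5:8
  c17: CDB Add2=-25  regs: r0:4,r1:-25,r2:Add3,r3:-17,r4:4,r5:8
  c18: CDB Add3=-21  regs: r0:4,r1:-25,r2:-21,r3:-17,r4:4,r5:8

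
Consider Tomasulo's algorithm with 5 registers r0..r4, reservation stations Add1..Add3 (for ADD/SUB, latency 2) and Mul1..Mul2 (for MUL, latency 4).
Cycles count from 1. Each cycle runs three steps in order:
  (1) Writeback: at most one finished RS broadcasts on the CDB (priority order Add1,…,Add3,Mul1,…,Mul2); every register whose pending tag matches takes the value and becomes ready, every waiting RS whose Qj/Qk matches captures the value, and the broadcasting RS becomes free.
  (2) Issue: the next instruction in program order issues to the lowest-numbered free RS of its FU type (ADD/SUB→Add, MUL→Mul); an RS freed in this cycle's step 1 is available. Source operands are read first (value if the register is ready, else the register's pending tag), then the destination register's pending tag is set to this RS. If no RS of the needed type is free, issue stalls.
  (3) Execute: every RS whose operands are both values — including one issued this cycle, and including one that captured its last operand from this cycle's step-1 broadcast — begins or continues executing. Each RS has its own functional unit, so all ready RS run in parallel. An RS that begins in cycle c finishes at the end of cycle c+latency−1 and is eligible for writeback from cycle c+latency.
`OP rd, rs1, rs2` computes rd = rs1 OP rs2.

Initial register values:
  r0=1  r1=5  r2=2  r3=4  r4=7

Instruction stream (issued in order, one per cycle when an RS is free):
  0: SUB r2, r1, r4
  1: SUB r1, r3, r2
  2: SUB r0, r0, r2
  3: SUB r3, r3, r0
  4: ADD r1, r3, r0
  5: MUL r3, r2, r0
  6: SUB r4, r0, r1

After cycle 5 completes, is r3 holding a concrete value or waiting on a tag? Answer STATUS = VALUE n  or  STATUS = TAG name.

STATUS = TAG Add3

c1: issue SUB r2<-Add1 | r0:1,r1:5,r2:Add1,r3:4,r4:7
c2: issue SUB r1<-Add2 | r0:1,r1:Add2,r2:Add1,r3:4,r4:7
c3: CDB Add1=-2; issue SUB r0<-Add1 | r0:Add1,r1:Add2,r2:-2,r3:4,r4:7
c4: issue SUB r3<-Add3 | r0:Add1,r1:Add2,r2:-2,r3:Add3,r4:7
c5: CDB Add1=3; issue ADD r1<-Add1 | r0:3,r1:Add1,r2:-2,r3:Add3,r4:7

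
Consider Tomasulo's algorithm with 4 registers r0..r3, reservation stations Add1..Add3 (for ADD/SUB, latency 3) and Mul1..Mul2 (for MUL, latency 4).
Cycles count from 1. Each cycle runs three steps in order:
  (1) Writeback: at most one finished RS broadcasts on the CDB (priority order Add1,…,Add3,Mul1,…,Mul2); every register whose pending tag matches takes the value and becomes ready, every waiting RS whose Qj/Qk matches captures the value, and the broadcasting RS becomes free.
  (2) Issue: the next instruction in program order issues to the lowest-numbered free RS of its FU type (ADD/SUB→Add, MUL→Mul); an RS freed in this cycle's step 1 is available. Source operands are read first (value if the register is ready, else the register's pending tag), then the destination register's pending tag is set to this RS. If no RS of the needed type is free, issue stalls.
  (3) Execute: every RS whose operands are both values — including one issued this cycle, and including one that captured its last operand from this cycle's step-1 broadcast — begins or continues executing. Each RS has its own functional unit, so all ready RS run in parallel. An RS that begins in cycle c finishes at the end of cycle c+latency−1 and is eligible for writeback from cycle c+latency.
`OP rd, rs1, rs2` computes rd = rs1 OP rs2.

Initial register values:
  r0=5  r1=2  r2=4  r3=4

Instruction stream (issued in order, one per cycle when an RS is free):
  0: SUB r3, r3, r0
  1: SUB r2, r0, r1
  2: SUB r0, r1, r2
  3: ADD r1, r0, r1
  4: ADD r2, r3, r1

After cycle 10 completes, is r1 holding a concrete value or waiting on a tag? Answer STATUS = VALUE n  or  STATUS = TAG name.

STATUS = TAG Add1

c1: issue SUB r3<-Add1 | r0:5,r1:2,r2:4,r3:Add1
c2: issue SUB r2<-Add2 | r0:5,r1:2,r2:Add2,r3:Add1
c3: issue SUB r0<-Add3 | r0:Add3,r1:2,r2:Add2,r3:Add1
c4: CDB Add1=-1; issue ADD r1<-Add1 | r0:Add3,r1:Add1,r2:Add2,r3:-1
c5: CDB Add2=3; issue ADD r2<-Add2 | r0:Add3,r1:Add1,r2:Add2,r3:-1
c6: - | r0:Add3,r1:Add1,r2:Add2,r3:-1
c7: - | r0:Add3,r1:Add1,r2:Add2,r3:-1
c8: CDB Add3=-1 | r0:-1,r1:Add1,r2:Add2,r3:-1
c9: - | r0:-1,r1:Add1,r2:Add2,r3:-1
c10: - | r0:-1,r1:Add1,r2:Add2,r3:-1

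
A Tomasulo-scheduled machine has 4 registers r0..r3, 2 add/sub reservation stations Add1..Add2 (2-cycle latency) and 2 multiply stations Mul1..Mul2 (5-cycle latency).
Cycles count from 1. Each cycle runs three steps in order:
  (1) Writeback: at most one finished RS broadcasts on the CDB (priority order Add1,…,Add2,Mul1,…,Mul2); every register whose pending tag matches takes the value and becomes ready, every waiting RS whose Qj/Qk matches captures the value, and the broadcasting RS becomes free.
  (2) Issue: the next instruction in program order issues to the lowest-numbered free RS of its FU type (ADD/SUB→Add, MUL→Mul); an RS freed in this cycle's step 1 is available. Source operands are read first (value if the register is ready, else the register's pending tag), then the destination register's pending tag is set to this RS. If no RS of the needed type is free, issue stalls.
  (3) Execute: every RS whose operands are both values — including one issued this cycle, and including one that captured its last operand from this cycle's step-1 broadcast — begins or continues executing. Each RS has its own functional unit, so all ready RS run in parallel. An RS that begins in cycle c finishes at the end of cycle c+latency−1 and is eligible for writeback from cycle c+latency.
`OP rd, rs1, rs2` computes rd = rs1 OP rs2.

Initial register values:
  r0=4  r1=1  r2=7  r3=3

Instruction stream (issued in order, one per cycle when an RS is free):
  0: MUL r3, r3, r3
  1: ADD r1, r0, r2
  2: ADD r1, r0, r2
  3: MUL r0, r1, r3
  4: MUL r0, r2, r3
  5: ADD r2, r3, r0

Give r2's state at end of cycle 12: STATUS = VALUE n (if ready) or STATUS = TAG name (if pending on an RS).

STATUS = TAG Add1

cycle 1: issue MUL r3<-Mul1 // r0:4,r1:1,r2:7,r3:Mul1
cycle 2: issue ADD r1<-Add1 // r0:4,r1:Add1,r2:7,r3:Mul1
cycle 3: issue ADD r1<-Add2 // r0:4,r1:Add2,r2:7,r3:Mul1
cycle 4: CDB Add1=11; issue MUL r0<-Mul2 // r0:Mul2,r1:Add2,r2:7,r3:Mul1
cycle 5: CDB Add2=11; stall // r0:Mul2,r1:11,r2:7,r3:Mul1
cycle 6: CDB Mul1=9; issue MUL r0<-Mul1 // r0:Mul1,r1:11,r2:7,r3:9
cycle 7: issue ADD r2<-Add1 // r0:Mul1,r1:11,r2:Add1,r3:9
cycle 8: - // r0:Mul1,r1:11,r2:Add1,r3:9
cycle 9: - // r0:Mul1,r1:11,r2:Add1,r3:9
cycle 10: - // r0:Mul1,r1:11,r2:Add1,r3:9
cycle 11: CDB Mul1=63 // r0:63,r1:11,r2:Add1,r3:9
cycle 12: CDB Mul2=99 // r0:63,r1:11,r2:Add1,r3:9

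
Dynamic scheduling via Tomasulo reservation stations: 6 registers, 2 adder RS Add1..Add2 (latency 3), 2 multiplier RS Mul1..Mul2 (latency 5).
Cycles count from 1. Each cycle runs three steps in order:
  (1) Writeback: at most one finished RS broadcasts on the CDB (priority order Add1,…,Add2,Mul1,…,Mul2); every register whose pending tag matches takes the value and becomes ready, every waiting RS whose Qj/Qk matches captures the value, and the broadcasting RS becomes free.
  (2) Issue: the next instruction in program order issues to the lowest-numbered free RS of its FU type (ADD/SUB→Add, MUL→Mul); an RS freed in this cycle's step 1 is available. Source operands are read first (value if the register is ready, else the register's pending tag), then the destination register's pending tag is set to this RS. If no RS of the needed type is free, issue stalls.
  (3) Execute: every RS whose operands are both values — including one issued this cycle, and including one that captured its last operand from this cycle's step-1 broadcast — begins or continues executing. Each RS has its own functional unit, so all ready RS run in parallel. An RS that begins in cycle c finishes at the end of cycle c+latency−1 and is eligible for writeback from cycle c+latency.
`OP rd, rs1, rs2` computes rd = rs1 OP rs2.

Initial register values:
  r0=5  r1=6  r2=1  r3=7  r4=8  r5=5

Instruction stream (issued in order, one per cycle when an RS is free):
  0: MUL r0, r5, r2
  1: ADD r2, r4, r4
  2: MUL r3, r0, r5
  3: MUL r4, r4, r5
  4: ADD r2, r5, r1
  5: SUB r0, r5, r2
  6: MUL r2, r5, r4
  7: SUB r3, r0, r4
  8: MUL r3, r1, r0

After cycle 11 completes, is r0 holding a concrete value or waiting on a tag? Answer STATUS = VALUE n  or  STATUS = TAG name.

  c1: issue MUL r0<-Mul1  regs: r0:Mul1,r1:6,r2:1,r3:7,r4:8,r5:5
  c2: issue ADD r2<-Add1  regs: r0:Mul1,r1:6,r2:Add1,r3:7,r4:8,r5:5
  c3: issue MUL r3<-Mul2  regs: r0:Mul1,r1:6,r2:Add1,r3:Mul2,r4:8,r5:5
  c4: stall  regs: r0:Mul1,r1:6,r2:Add1,r3:Mul2,r4:8,r5:5
  c5: CDB Add1=16; stall  regs: r0:Mul1,r1:6,r2:16,r3:Mul2,r4:8,r5:5
  c6: CDB Mul1=5; issue MUL r4<-Mul1  regs: r0:5,r1:6,r2:16,r3:Mul2,r4:Mul1,r5:5
  c7: issue ADD r2<-Add1  regs: r0:5,r1:6,r2:Add1,r3:Mul2,r4:Mul1,r5:5
  c8: issue SUB r0<-Add2  regs: r0:Add2,r1:6,r2:Add1,r3:Mul2,r4:Mul1,r5:5
  c9: stall  regs: r0:Add2,r1:6,r2:Add1,r3:Mul2,r4:Mul1,r5:5
  c10: CDB Add1=11; stall  regs: r0:Add2,r1:6,r2:11,r3:Mul2,r4:Mul1,r5:5
  c11: CDB Mul1=40; issue MUL r2<-Mul1  regs: r0:Add2,r1:6,r2:Mul1,r3:Mul2,r4:40,r5:5

STATUS = TAG Add2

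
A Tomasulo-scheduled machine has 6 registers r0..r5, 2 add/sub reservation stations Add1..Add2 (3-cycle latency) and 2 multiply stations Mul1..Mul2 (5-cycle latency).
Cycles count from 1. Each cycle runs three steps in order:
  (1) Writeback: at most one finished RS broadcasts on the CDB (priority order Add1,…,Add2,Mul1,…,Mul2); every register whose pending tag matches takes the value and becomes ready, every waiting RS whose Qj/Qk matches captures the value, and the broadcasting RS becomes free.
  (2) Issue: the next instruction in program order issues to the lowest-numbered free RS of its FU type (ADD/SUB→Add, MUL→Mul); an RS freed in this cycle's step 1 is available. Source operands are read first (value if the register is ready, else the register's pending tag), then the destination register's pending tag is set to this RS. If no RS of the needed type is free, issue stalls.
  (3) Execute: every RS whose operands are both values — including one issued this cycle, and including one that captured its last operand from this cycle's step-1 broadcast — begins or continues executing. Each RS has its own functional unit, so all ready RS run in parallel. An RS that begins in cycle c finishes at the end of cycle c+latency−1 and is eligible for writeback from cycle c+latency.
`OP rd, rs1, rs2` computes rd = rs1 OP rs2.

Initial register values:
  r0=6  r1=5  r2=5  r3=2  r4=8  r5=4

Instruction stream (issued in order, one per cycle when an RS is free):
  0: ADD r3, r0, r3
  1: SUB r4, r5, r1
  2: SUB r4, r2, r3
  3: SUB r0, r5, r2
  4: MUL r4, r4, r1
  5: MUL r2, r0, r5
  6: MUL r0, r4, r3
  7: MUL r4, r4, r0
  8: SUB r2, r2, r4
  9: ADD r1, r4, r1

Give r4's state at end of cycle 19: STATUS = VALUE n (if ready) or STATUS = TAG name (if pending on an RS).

  c1: issue ADD r3<-Add1  regs: r0:6,r1:5,r2:5,r3:Add1,r4:8,r5:4
  c2: issue SUB r4<-Add2  regs: r0:6,r1:5,r2:5,r3:Add1,r4:Add2,r5:4
  c3: stall  regs: r0:6,r1:5,r2:5,r3:Add1,r4:Add2,r5:4
  c4: CDB Add1=8; issue SUB r4<-Add1  regs: r0:6,r1:5,r2:5,r3:8,r4:Add1,r5:4
  c5: CDB Add2=-1; issue SUB r0<-Add2  regs: r0:Add2,r1:5,r2:5,r3:8,r4:Add1,r5:4
  c6: issue MUL r4<-Mul1  regs: r0:Add2,r1:5,r2:5,r3:8,r4:Mul1,r5:4
  c7: CDB Add1=-3; issue MUL r2<-Mul2  regs: r0:Add2,r1:5,r2:Mul2,r3:8,r4:Mul1,r5:4
  c8: CDB Add2=-1; stall  regs: r0:-1,r1:5,r2:Mul2,r3:8,r4:Mul1,r5:4
  c9: stall  regs: r0:-1,r1:5,r2:Mul2,r3:8,r4:Mul1,r5:4
  c10: stall  regs: r0:-1,r1:5,r2:Mul2,r3:8,r4:Mul1,r5:4
  c11: stall  regs: r0:-1,r1:5,r2:Mul2,r3:8,r4:Mul1,r5:4
  c12: CDB Mul1=-15; issue MUL r0<-Mul1  regs: r0:Mul1,r1:5,r2:Mul2,r3:8,r4:-15,r5:4
  c13: CDB Mul2=-4; issue MUL r4<-Mul2  regs: r0:Mul1,r1:5,r2:-4,r3:8,r4:Mul2,r5:4
  c14: issue SUB r2<-Add1  regs: r0:Mul1,r1:5,r2:Add1,r3:8,r4:Mul2,r5:4
  c15: issue ADD r1<-Add2  regs: r0:Mul1,r1:Add2,r2:Add1,r3:8,r4:Mul2,r5:4
  c16: -  regs: r0:Mul1,r1:Add2,r2:Add1,r3:8,r4:Mul2,r5:4
  c17: CDB Mul1=-120  regs: r0:-120,r1:Add2,r2:Add1,r3:8,r4:Mul2,r5:4
  c18: -  regs: r0:-120,r1:Add2,r2:Add1,r3:8,r4:Mul2,r5:4
  c19: -  regs: r0:-120,r1:Add2,r2:Add1,r3:8,r4:Mul2,r5:4

STATUS = TAG Mul2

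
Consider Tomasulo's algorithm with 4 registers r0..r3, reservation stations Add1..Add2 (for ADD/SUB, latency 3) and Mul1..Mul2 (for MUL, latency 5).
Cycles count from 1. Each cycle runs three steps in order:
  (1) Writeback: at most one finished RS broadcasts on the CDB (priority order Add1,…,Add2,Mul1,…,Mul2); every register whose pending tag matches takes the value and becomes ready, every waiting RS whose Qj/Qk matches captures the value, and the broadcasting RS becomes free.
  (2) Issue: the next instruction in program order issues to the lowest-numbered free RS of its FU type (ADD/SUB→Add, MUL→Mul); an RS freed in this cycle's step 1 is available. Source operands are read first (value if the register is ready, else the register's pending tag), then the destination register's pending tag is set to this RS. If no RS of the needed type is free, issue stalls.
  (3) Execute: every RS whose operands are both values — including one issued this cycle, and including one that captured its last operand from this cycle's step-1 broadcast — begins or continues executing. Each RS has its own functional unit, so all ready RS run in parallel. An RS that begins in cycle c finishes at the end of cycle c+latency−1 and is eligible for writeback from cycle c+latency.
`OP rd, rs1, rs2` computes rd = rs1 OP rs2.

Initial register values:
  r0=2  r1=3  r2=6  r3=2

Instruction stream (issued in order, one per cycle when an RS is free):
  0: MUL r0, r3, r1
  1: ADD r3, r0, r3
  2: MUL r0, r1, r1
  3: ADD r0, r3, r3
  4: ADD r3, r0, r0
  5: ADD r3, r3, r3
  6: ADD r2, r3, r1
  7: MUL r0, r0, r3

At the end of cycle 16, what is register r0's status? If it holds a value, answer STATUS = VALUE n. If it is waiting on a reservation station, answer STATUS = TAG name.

c1: issue MUL r0<-Mul1 | r0:Mul1,r1:3,r2:6,r3:2
c2: issue ADD r3<-Add1 | r0:Mul1,r1:3,r2:6,r3:Add1
c3: issue MUL r0<-Mul2 | r0:Mul2,r1:3,r2:6,r3:Add1
c4: issue ADD r0<-Add2 | r0:Add2,r1:3,r2:6,r3:Add1
c5: stall | r0:Add2,r1:3,r2:6,r3:Add1
c6: CDB Mul1=6; stall | r0:Add2,r1:3,r2:6,r3:Add1
c7: stall | r0:Add2,r1:3,r2:6,r3:Add1
c8: CDB Mul2=9; stall | r0:Add2,r1:3,r2:6,r3:Add1
c9: CDB Add1=8; issue ADD r3<-Add1 | r0:Add2,r1:3,r2:6,r3:Add1
c10: stall | r0:Add2,r1:3,r2:6,r3:Add1
c11: stall | r0:Add2,r1:3,r2:6,r3:Add1
c12: CDB Add2=16; issue ADD r3<-Add2 | r0:16,r1:3,r2:6,r3:Add2
c13: stall | r0:16,r1:3,r2:6,r3:Add2
c14: stall | r0:16,r1:3,r2:6,r3:Add2
c15: CDB Add1=32; issue ADD r2<-Add1 | r0:16,r1:3,r2:Add1,r3:Add2
c16: issue MUL r0<-Mul1 | r0:Mul1,r1:3,r2:Add1,r3:Add2

STATUS = TAG Mul1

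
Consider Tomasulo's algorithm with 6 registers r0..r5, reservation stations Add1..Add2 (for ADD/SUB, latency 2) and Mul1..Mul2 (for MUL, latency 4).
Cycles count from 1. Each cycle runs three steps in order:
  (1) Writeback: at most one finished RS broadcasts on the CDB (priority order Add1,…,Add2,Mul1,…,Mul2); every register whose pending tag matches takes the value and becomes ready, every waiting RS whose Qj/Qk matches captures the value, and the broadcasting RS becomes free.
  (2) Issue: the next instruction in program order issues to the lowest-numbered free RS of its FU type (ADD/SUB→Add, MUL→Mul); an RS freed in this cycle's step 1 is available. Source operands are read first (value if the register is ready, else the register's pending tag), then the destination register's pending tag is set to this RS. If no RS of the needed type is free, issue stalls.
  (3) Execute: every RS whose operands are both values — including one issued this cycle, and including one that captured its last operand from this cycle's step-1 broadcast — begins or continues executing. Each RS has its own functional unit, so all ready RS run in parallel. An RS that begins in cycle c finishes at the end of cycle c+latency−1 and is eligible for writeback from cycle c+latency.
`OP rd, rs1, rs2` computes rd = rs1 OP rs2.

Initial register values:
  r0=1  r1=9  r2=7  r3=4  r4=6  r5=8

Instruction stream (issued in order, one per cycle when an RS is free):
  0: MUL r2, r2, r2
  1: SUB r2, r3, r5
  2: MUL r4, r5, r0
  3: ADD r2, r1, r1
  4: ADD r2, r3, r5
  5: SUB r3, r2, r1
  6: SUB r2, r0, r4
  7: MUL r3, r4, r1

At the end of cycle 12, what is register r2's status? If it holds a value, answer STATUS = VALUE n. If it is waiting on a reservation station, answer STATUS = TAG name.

STATUS = VALUE -7

cycle 1: issue MUL r2<-Mul1 // r0:1,r1:9,r2:Mul1,r3:4,r4:6,r5:8
cycle 2: issue SUB r2<-Add1 // r0:1,r1:9,r2:Add1,r3:4,r4:6,r5:8
cycle 3: issue MUL r4<-Mul2 // r0:1,r1:9,r2:Add1,r3:4,r4:Mul2,r5:8
cycle 4: CDB Add1=-4; issue ADD r2<-Add1 // r0:1,r1:9,r2:Add1,r3:4,r4:Mul2,r5:8
cycle 5: CDB Mul1=49; issue ADD r2<-Add2 // r0:1,r1:9,r2:Add2,r3:4,r4:Mul2,r5:8
cycle 6: CDB Add1=18; issue SUB r3<-Add1 // r0:1,r1:9,r2:Add2,r3:Add1,r4:Mul2,r5:8
cycle 7: CDB Add2=12; issue SUB r2<-Add2 // r0:1,r1:9,r2:Add2,r3:Add1,r4:Mul2,r5:8
cycle 8: CDB Mul2=8; issue MUL r3<-Mul1 // r0:1,r1:9,r2:Add2,r3:Mul1,r4:8,r5:8
cycle 9: CDB Add1=3 // r0:1,r1:9,r2:Add2,r3:Mul1,r4:8,r5:8
cycle 10: CDB Add2=-7 // r0:1,r1:9,r2:-7,r3:Mul1,r4:8,r5:8
cycle 11: - // r0:1,r1:9,r2:-7,r3:Mul1,r4:8,r5:8
cycle 12: CDB Mul1=72 // r0:1,r1:9,r2:-7,r3:72,r4:8,r5:8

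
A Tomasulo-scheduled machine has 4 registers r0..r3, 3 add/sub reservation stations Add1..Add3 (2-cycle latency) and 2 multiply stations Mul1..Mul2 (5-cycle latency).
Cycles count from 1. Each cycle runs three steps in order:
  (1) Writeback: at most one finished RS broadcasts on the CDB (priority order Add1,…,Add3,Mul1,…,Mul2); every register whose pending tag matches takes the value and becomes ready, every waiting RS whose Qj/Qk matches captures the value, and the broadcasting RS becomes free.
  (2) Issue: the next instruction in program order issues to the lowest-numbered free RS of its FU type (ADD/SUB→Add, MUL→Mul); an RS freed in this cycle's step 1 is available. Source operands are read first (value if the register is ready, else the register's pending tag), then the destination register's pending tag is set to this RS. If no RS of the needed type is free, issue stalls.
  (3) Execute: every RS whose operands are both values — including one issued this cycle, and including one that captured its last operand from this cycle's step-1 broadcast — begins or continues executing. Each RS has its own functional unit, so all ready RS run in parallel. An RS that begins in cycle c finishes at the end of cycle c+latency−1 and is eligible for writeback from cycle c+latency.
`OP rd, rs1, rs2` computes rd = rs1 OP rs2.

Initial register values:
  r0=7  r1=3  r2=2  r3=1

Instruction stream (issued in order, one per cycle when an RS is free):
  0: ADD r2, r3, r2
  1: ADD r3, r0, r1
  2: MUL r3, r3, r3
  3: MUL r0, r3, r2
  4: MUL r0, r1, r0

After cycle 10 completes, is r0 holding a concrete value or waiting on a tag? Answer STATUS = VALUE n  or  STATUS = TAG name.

STATUS = TAG Mul1

c1: issue ADD r2<-Add1 | r0:7,r1:3,r2:Add1,r3:1
c2: issue ADD r3<-Add2 | r0:7,r1:3,r2:Add1,r3:Add2
c3: CDB Add1=3; issue MUL r3<-Mul1 | r0:7,r1:3,r2:3,r3:Mul1
c4: CDB Add2=10; issue MUL r0<-Mul2 | r0:Mul2,r1:3,r2:3,r3:Mul1
c5: stall | r0:Mul2,r1:3,r2:3,r3:Mul1
c6: stall | r0:Mul2,r1:3,r2:3,r3:Mul1
c7: stall | r0:Mul2,r1:3,r2:3,r3:Mul1
c8: stall | r0:Mul2,r1:3,r2:3,r3:Mul1
c9: CDB Mul1=100; issue MUL r0<-Mul1 | r0:Mul1,r1:3,r2:3,r3:100
c10: - | r0:Mul1,r1:3,r2:3,r3:100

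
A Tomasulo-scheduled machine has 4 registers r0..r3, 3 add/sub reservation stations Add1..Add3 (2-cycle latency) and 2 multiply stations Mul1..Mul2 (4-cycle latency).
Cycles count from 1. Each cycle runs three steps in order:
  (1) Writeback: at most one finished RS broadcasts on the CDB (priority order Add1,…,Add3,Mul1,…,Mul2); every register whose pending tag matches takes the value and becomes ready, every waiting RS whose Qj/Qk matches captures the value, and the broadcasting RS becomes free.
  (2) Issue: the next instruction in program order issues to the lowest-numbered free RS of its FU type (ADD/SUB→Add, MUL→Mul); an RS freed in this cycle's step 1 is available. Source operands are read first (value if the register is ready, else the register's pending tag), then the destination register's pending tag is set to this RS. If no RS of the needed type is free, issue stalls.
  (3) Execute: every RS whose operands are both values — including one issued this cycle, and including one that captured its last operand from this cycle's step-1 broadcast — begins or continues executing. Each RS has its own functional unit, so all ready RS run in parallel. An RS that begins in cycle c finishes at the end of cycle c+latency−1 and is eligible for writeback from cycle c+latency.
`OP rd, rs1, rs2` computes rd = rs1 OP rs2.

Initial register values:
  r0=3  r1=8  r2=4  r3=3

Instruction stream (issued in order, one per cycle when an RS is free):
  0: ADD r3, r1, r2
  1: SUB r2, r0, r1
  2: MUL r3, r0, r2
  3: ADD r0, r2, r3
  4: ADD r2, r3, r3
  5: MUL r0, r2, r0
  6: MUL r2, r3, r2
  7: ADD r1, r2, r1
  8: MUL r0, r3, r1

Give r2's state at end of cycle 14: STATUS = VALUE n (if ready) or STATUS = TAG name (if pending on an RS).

STATUS = TAG Mul1

c1: issue ADD r3<-Add1 | r0:3,r1:8,r2:4,r3:Add1
c2: issue SUB r2<-Add2 | r0:3,r1:8,r2:Add2,r3:Add1
c3: CDB Add1=12; issue MUL r3<-Mul1 | r0:3,r1:8,r2:Add2,r3:Mul1
c4: CDB Add2=-5; issue ADD r0<-Add1 | r0:Add1,r1:8,r2:-5,r3:Mul1
c5: issue ADD r2<-Add2 | r0:Add1,r1:8,r2:Add2,r3:Mul1
c6: issue MUL r0<-Mul2 | r0:Mul2,r1:8,r2:Add2,r3:Mul1
c7: stall | r0:Mul2,r1:8,r2:Add2,r3:Mul1
c8: CDB Mul1=-15; issue MUL r2<-Mul1 | r0:Mul2,r1:8,r2:Mul1,r3:-15
c9: issue ADD r1<-Add3 | r0:Mul2,r1:Add3,r2:Mul1,r3:-15
c10: CDB Add1=-20; stall | r0:Mul2,r1:Add3,r2:Mul1,r3:-15
c11: CDB Add2=-30; stall | r0:Mul2,r1:Add3,r2:Mul1,r3:-15
c12: stall | r0:Mul2,r1:Add3,r2:Mul1,r3:-15
c13: stall | r0:Mul2,r1:Add3,r2:Mul1,r3:-15
c14: stall | r0:Mul2,r1:Add3,r2:Mul1,r3:-15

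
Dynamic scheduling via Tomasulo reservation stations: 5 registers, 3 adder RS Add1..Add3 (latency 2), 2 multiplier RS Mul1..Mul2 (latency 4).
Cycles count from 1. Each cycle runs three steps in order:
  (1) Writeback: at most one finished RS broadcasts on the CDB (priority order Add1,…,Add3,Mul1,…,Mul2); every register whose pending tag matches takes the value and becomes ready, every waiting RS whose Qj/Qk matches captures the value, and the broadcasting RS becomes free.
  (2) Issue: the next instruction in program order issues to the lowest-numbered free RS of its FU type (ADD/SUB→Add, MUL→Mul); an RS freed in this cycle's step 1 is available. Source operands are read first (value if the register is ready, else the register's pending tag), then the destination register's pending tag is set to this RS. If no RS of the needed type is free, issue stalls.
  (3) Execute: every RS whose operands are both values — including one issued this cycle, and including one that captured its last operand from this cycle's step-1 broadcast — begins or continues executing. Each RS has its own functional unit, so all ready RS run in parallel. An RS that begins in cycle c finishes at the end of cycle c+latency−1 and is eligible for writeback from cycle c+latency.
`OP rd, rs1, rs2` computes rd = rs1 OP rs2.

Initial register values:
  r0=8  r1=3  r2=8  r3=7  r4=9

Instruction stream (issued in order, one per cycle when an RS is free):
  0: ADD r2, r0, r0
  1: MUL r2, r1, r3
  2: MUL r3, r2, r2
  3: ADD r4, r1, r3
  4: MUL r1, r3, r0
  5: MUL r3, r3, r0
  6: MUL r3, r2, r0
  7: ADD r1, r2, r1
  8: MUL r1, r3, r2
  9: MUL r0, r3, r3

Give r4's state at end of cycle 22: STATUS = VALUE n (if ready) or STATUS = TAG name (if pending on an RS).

STATUS = VALUE 444

c1: issue ADD r2<-Add1 | r0:8,r1:3,r2:Add1,r3:7,r4:9
c2: issue MUL r2<-Mul1 | r0:8,r1:3,r2:Mul1,r3:7,r4:9
c3: CDB Add1=16; issue MUL r3<-Mul2 | r0:8,r1:3,r2:Mul1,r3:Mul2,r4:9
c4: issue ADD r4<-Add1 | r0:8,r1:3,r2:Mul1,r3:Mul2,r4:Add1
c5: stall | r0:8,r1:3,r2:Mul1,r3:Mul2,r4:Add1
c6: CDB Mul1=21; issue MUL r1<-Mul1 | r0:8,r1:Mul1,r2:21,r3:Mul2,r4:Add1
c7: stall | r0:8,r1:Mul1,r2:21,r3:Mul2,r4:Add1
c8: stall | r0:8,r1:Mul1,r2:21,r3:Mul2,r4:Add1
c9: stall | r0:8,r1:Mul1,r2:21,r3:Mul2,r4:Add1
c10: CDB Mul2=441; issue MUL r3<-Mul2 | r0:8,r1:Mul1,r2:21,r3:Mul2,r4:Add1
c11: stall | r0:8,r1:Mul1,r2:21,r3:Mul2,r4:Add1
c12: CDB Add1=444; stall | r0:8,r1:Mul1,r2:21,r3:Mul2,r4:444
c13: stall | r0:8,r1:Mul1,r2:21,r3:Mul2,r4:444
c14: CDB Mul1=3528; issue MUL r3<-Mul1 | r0:8,r1:3528,r2:21,r3:Mul1,r4:444
c15: CDB Mul2=3528; issue ADD r1<-Add1 | r0:8,r1:Add1,r2:21,r3:Mul1,r4:444
c16: issue MUL r1<-Mul2 | r0:8,r1:Mul2,r2:21,r3:Mul1,r4:444
c17: CDB Add1=3549; stall | r0:8,r1:Mul2,r2:21,r3:Mul1,r4:444
c18: CDB Mul1=168; issue MUL r0<-Mul1 | r0:Mul1,r1:Mul2,r2:21,r3:168,r4:444
c19: - | r0:Mul1,r1:Mul2,r2:21,r3:168,r4:444
c20: - | r0:Mul1,r1:Mul2,r2:21,r3:168,r4:444
c21: - | r0:Mul1,r1:Mul2,r2:21,r3:168,r4:444
c22: CDB Mul1=28224 | r0:28224,r1:Mul2,r2:21,r3:168,r4:444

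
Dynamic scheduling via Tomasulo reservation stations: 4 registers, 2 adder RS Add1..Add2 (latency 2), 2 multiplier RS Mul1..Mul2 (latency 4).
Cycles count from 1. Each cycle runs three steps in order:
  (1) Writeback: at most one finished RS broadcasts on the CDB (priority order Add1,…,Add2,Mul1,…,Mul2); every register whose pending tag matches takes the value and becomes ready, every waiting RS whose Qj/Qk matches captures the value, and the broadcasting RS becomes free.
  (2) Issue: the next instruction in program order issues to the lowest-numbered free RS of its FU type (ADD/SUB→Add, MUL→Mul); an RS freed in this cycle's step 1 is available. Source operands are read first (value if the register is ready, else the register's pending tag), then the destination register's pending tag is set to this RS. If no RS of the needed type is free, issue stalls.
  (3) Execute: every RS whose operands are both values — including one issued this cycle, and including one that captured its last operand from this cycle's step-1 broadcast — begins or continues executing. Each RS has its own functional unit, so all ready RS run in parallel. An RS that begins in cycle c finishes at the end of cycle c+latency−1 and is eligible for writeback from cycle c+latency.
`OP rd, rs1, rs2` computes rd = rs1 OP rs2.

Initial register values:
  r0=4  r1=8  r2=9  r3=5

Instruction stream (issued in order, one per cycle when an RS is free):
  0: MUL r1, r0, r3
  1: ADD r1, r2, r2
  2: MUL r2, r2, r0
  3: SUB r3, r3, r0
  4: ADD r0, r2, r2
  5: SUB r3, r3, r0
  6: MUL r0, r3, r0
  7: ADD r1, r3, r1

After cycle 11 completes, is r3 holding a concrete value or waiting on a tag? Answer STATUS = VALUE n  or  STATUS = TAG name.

STATUS = VALUE -71

  c1: issue MUL r1<-Mul1  regs: r0:4,r1:Mul1,r2:9,r3:5
  c2: issue ADD r1<-Add1  regs: r0:4,r1:Add1,r2:9,r3:5
  c3: issue MUL r2<-Mul2  regs: r0:4,r1:Add1,r2:Mul2,r3:5
  c4: CDB Add1=18; issue SUB r3<-Add1  regs: r0:4,r1:18,r2:Mul2,r3:Add1
  c5: CDB Mul1=20; issue ADD r0<-Add2  regs: r0:Add2,r1:18,r2:Mul2,r3:Add1
  c6: CDB Add1=1; issue SUB r3<-Add1  regs: r0:Add2,r1:18,r2:Mul2,r3:Add1
  c7: CDB Mul2=36; issue MUL r0<-Mul1  regs: r0:Mul1,r1:18,r2:36,r3:Add1
  c8: stall  regs: r0:Mul1,r1:18,r2:36,r3:Add1
  c9: CDB Add2=72; issue ADD r1<-Add2  regs: r0:Mul1,r1:Add2,r2:36,r3:Add1
  c10: -  regs: r0:Mul1,r1:Add2,r2:36,r3:Add1
  c11: CDB Add1=-71  regs: r0:Mul1,r1:Add2,r2:36,r3:-71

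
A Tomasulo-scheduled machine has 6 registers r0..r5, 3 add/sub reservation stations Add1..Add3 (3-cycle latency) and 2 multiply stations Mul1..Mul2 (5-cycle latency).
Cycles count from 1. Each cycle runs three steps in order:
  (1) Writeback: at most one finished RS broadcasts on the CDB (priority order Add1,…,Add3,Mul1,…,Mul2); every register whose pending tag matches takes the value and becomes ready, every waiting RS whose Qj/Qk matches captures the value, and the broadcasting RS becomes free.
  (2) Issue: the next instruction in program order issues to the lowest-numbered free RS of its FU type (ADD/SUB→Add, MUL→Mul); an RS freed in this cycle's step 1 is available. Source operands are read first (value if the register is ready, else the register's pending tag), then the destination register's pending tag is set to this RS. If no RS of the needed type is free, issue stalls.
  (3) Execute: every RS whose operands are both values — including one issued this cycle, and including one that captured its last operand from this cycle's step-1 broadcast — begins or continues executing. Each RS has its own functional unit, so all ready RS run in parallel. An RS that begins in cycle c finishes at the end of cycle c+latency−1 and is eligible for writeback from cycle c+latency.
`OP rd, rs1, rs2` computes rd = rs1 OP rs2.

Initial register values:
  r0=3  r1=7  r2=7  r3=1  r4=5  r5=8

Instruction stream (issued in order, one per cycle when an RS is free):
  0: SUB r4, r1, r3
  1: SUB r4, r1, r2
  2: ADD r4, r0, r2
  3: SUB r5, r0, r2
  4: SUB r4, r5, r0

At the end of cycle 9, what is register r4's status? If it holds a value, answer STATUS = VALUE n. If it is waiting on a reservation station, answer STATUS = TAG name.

STATUS = TAG Add2

  c1: issue SUB r4<-Add1  regs: r0:3,r1:7,r2:7,r3:1,r4:Add1,r5:8
  c2: issue SUB r4<-Add2  regs: r0:3,r1:7,r2:7,r3:1,r4:Add2,r5:8
  c3: issue ADD r4<-Add3  regs: r0:3,r1:7,r2:7,r3:1,r4:Add3,r5:8
  c4: CDB Add1=6; issue SUB r5<-Add1  regs: r0:3,r1:7,r2:7,r3:1,r4:Add3,r5:Add1
  c5: CDB Add2=0; issue SUB r4<-Add2  regs: r0:3,r1:7,r2:7,r3:1,r4:Add2,r5:Add1
  c6: CDB Add3=10  regs: r0:3,r1:7,r2:7,r3:1,r4:Add2,r5:Add1
  c7: CDB Add1=-4  regs: r0:3,r1:7,r2:7,r3:1,r4:Add2,r5:-4
  c8: -  regs: r0:3,r1:7,r2:7,r3:1,r4:Add2,r5:-4
  c9: -  regs: r0:3,r1:7,r2:7,r3:1,r4:Add2,r5:-4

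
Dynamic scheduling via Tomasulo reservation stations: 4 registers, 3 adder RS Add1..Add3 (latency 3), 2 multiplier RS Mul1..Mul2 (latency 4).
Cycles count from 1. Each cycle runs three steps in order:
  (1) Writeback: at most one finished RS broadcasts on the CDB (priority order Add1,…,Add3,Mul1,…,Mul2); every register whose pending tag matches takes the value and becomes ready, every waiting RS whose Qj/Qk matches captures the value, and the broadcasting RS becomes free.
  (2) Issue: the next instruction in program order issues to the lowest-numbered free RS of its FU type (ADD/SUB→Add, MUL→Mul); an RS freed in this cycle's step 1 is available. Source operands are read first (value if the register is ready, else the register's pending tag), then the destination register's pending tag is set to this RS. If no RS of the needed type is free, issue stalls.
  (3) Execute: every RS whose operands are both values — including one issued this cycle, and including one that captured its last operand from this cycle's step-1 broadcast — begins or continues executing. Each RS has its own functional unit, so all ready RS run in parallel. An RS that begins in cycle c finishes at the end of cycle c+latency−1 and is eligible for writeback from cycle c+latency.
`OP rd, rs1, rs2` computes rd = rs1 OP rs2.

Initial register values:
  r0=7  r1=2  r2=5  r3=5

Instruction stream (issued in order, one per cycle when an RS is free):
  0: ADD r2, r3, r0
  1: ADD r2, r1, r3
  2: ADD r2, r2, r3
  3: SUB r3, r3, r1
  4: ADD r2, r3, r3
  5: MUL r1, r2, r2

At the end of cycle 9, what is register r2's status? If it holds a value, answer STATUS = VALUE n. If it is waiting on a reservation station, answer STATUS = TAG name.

STATUS = TAG Add2

  c1: issue ADD r2<-Add1  regs: r0:7,r1:2,r2:Add1,r3:5
  c2: issue ADD r2<-Add2  regs: r0:7,r1:2,r2:Add2,r3:5
  c3: issue ADD r2<-Add3  regs: r0:7,r1:2,r2:Add3,r3:5
  c4: CDB Add1=12; issue SUB r3<-Add1  regs: r0:7,r1:2,r2:Add3,r3:Add1
  c5: CDB Add2=7; issue ADD r2<-Add2  regs: r0:7,r1:2,r2:Add2,r3:Add1
  c6: issue MUL r1<-Mul1  regs: r0:7,r1:Mul1,r2:Add2,r3:Add1
  c7: CDB Add1=3  regs: r0:7,r1:Mul1,r2:Add2,r3:3
  c8: CDB Add3=12  regs: r0:7,r1:Mul1,r2:Add2,r3:3
  c9: -  regs: r0:7,r1:Mul1,r2:Add2,r3:3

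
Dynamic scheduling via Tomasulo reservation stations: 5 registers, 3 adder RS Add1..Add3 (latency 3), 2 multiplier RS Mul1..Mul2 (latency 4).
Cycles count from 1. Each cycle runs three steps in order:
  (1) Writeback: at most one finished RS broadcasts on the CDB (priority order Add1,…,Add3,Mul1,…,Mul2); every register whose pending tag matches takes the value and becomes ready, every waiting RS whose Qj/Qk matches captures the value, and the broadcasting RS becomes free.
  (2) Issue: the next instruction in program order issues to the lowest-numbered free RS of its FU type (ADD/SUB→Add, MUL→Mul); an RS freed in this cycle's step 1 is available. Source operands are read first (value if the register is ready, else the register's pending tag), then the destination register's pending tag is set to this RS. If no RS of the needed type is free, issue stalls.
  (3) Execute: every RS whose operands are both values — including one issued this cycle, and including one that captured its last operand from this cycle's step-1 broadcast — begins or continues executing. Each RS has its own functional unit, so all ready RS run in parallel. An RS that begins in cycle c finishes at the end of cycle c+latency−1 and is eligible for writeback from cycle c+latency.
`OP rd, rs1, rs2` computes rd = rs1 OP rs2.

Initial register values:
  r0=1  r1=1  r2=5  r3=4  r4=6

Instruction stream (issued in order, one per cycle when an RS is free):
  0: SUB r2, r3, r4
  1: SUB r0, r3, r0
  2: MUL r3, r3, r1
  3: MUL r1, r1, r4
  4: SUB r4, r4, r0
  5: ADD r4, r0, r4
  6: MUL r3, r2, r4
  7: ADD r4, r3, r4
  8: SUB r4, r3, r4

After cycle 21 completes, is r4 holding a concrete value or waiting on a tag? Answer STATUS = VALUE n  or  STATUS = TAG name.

STATUS = VALUE -6

cycle 1: issue SUB r2<-Add1 // r0:1,r1:1,r2:Add1,r3:4,r4:6
cycle 2: issue SUB r0<-Add2 // r0:Add2,r1:1,r2:Add1,r3:4,r4:6
cycle 3: issue MUL r3<-Mul1 // r0:Add2,r1:1,r2:Add1,r3:Mul1,r4:6
cycle 4: CDB Add1=-2; issue MUL r1<-Mul2 // r0:Add2,r1:Mul2,r2:-2,r3:Mul1,r4:6
cycle 5: CDB Add2=3; issue SUB r4<-Add1 // r0:3,r1:Mul2,r2:-2,r3:Mul1,r4:Add1
cycle 6: issue ADD r4<-Add2 // r0:3,r1:Mul2,r2:-2,r3:Mul1,r4:Add2
cycle 7: CDB Mul1=4; issue MUL r3<-Mul1 // r0:3,r1:Mul2,r2:-2,r3:Mul1,r4:Add2
cycle 8: CDB Add1=3; issue ADD r4<-Add1 // r0:3,r1:Mul2,r2:-2,r3:Mul1,r4:Add1
cycle 9: CDB Mul2=6; issue SUB r4<-Add3 // r0:3,r1:6,r2:-2,r3:Mul1,r4:Add3
cycle 10: - // r0:3,r1:6,r2:-2,r3:Mul1,r4:Add3
cycle 11: CDB Add2=6 // r0:3,r1:6,r2:-2,r3:Mul1,r4:Add3
cycle 12: - // r0:3,r1:6,r2:-2,r3:Mul1,r4:Add3
cycle 13: - // r0:3,r1:6,r2:-2,r3:Mul1,r4:Add3
cycle 14: - // r0:3,r1:6,r2:-2,r3:Mul1,r4:Add3
cycle 15: CDB Mul1=-12 // r0:3,r1:6,r2:-2,r3:-12,r4:Add3
cycle 16: - // r0:3,r1:6,r2:-2,r3:-12,r4:Add3
cycle 17: - // r0:3,r1:6,r2:-2,r3:-12,r4:Add3
cycle 18: CDB Add1=-6 // r0:3,r1:6,r2:-2,r3:-12,r4:Add3
cycle 19: - // r0:3,r1:6,r2:-2,r3:-12,r4:Add3
cycle 20: - // r0:3,r1:6,r2:-2,r3:-12,r4:Add3
cycle 21: CDB Add3=-6 // r0:3,r1:6,r2:-2,r3:-12,r4:-6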